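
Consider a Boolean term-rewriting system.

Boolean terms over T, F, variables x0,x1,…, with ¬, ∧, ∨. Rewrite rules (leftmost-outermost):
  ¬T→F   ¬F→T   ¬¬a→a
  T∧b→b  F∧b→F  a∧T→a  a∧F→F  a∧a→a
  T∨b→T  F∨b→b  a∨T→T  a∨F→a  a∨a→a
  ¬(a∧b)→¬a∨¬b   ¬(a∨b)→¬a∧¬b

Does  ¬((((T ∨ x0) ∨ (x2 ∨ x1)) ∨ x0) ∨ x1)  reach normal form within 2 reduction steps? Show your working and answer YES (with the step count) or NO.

Answer: NO — after 2 steps the term is (¬((T ∨ x0) ∨ (x2 ∨ x1)) ∧ ¬x0) ∧ ¬x1, not yet normal

Reduction:
  start: ¬((((T ∨ x0) ∨ (x2 ∨ x1)) ∨ x0) ∨ x1)
  step 1: ¬(((T ∨ x0) ∨ (x2 ∨ x1)) ∨ x0) ∧ ¬x1
  step 2: (¬((T ∨ x0) ∨ (x2 ∨ x1)) ∧ ¬x0) ∧ ¬x1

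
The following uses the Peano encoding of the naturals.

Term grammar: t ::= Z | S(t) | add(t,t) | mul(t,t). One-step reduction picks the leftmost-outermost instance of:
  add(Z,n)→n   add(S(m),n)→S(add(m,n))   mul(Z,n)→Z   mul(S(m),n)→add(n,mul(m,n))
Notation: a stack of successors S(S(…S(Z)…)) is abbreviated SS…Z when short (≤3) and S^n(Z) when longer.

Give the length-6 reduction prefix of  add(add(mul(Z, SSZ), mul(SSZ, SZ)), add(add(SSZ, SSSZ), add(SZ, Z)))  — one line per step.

  start: add(add(mul(Z, SSZ), mul(SSZ, SZ)), add(add(SSZ, SSSZ), add(SZ, Z)))
  step 1: add(add(Z, mul(SSZ, SZ)), add(add(SSZ, SSSZ), add(SZ, Z)))
  step 2: add(mul(SSZ, SZ), add(add(SSZ, SSSZ), add(SZ, Z)))
  step 3: add(add(SZ, mul(SZ, SZ)), add(add(SSZ, SSSZ), add(SZ, Z)))
  step 4: add(S(add(Z, mul(SZ, SZ))), add(add(SSZ, SSSZ), add(SZ, Z)))
  step 5: S(add(add(Z, mul(SZ, SZ)), add(add(SSZ, SSSZ), add(SZ, Z))))
  step 6: S(add(mul(SZ, SZ), add(add(SSZ, SSSZ), add(SZ, Z))))

Answer: after 6 steps: S(add(mul(SZ, SZ), add(add(SSZ, SSSZ), add(SZ, Z))))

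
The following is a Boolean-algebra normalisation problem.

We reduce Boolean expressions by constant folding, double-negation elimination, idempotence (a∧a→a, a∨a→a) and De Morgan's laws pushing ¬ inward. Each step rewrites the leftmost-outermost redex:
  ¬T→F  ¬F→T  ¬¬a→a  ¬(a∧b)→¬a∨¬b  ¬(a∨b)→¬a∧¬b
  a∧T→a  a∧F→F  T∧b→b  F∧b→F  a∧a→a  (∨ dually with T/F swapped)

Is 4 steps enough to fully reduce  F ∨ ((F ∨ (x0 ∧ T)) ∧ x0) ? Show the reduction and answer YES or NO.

  start: F ∨ ((F ∨ (x0 ∧ T)) ∧ x0)
  step 1: (F ∨ (x0 ∧ T)) ∧ x0
  step 2: (x0 ∧ T) ∧ x0
  step 3: x0 ∧ x0
  step 4: x0

Answer: YES — reaches normal form x0 in 4 ≤ 4 steps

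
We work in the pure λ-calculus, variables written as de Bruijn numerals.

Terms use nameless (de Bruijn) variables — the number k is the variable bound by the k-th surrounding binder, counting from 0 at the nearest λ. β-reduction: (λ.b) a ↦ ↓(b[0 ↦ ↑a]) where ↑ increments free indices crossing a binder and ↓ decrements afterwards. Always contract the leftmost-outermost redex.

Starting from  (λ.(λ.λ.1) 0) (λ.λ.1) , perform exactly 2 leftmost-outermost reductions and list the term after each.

Answer: after 2 steps: λ.λ.λ.1

Derivation:
  start: (λ.(λ.λ.1) 0) (λ.λ.1)
  [1] (λ.λ.1) (λ.λ.1)
  [2] λ.λ.λ.1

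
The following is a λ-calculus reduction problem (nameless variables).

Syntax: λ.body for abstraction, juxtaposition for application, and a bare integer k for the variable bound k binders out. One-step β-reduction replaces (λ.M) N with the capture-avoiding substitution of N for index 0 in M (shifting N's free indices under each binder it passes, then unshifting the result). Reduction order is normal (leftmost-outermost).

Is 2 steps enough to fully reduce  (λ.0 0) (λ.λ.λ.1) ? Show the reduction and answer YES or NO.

Answer: YES — reaches normal form λ.λ.1 in 2 ≤ 2 steps

Reduction:
  start: (λ.0 0) (λ.λ.λ.1)
  →1  (λ.λ.λ.1) (λ.λ.λ.1)
  →2  λ.λ.1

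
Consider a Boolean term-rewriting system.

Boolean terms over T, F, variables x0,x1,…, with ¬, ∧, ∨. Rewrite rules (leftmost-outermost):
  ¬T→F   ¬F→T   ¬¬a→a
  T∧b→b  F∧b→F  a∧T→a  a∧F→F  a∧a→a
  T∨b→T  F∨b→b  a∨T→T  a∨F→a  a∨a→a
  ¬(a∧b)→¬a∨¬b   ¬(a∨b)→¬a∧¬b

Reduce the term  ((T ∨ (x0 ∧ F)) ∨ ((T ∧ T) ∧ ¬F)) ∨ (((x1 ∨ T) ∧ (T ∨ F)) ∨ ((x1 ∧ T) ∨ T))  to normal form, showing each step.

  start: ((T ∨ (x0 ∧ F)) ∨ ((T ∧ T) ∧ ¬F)) ∨ (((x1 ∨ T) ∧ (T ∨ F)) ∨ ((x1 ∧ T) ∨ T))
  [1] (T ∨ ((T ∧ T) ∧ ¬F)) ∨ (((x1 ∨ T) ∧ (T ∨ F)) ∨ ((x1 ∧ T) ∨ T))
  [2] T ∨ (((x1 ∨ T) ∧ (T ∨ F)) ∨ ((x1 ∧ T) ∨ T))
  [3] T

Answer: normal form = T  (in 3 steps)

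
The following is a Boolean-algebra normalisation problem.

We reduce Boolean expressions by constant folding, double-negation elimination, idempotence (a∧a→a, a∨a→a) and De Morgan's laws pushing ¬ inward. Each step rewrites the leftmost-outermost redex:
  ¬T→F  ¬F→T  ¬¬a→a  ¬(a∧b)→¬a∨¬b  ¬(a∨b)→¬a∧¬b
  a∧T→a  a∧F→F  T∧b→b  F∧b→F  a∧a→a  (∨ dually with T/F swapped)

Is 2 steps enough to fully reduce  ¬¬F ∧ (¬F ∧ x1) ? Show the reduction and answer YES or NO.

Answer: YES — reaches normal form F in 2 ≤ 2 steps

Working:
  start: ¬¬F ∧ (¬F ∧ x1)
  [1] F ∧ (¬F ∧ x1)
  [2] F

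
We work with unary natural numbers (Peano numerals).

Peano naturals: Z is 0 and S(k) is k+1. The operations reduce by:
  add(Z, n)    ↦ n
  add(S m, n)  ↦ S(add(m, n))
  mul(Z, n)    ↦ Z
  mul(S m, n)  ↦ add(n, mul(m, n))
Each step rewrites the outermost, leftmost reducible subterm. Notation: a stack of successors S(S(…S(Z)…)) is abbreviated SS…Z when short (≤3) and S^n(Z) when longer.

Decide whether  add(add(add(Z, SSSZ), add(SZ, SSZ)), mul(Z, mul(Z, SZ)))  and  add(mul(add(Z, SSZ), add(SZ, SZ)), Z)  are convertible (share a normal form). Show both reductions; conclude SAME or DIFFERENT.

Answer: DIFFERENT — A ⇓ S^6(Z), B ⇓ S^4(Z)

Derivation:
Term A:
  start: add(add(add(Z, SSSZ), add(SZ, SSZ)), mul(Z, mul(Z, SZ)))
  [1] add(add(SSSZ, add(SZ, SSZ)), mul(Z, mul(Z, SZ)))
  [2] add(S(add(SSZ, add(SZ, SSZ))), mul(Z, mul(Z, SZ)))
  [3] S(add(add(SSZ, add(SZ, SSZ)), mul(Z, mul(Z, SZ))))
  [4] S(add(S(add(SZ, add(SZ, SSZ))), mul(Z, mul(Z, SZ))))
  [5] S(S(add(add(SZ, add(SZ, SSZ)), mul(Z, mul(Z, SZ)))))
  [6] S(S(add(S(add(Z, add(SZ, SSZ))), mul(Z, mul(Z, SZ)))))
  [7] S(S(S(add(add(Z, add(SZ, SSZ)), mul(Z, mul(Z, SZ))))))
  [8] S(S(S(add(add(SZ, SSZ), mul(Z, mul(Z, SZ))))))
  [9] S(S(S(add(S(add(Z, SSZ)), mul(Z, mul(Z, SZ))))))
  [10] S(S(S(S(add(add(Z, SSZ), mul(Z, mul(Z, SZ)))))))
  [11] S(S(S(S(add(SSZ, mul(Z, mul(Z, SZ)))))))
  [12] S(S(S(S(S(add(SZ, mul(Z, mul(Z, SZ))))))))
  [13] S(S(S(S(S(S(add(Z, mul(Z, mul(Z, SZ)))))))))
  [14] S(S(S(S(S(S(mul(Z, mul(Z, SZ))))))))
  [15] S^6(Z)

Term B:
  start: add(mul(add(Z, SSZ), add(SZ, SZ)), Z)
  [1] add(mul(SSZ, add(SZ, SZ)), Z)
  [2] add(add(add(SZ, SZ), mul(SZ, add(SZ, SZ))), Z)
  [3] add(add(S(add(Z, SZ)), mul(SZ, add(SZ, SZ))), Z)
  [4] add(S(add(add(Z, SZ), mul(SZ, add(SZ, SZ)))), Z)
  [5] S(add(add(add(Z, SZ), mul(SZ, add(SZ, SZ))), Z))
  [6] S(add(add(SZ, mul(SZ, add(SZ, SZ))), Z))
  [7] S(add(S(add(Z, mul(SZ, add(SZ, SZ)))), Z))
  [8] S(S(add(add(Z, mul(SZ, add(SZ, SZ))), Z)))
  [9] S(S(add(mul(SZ, add(SZ, SZ)), Z)))
  [10] S(S(add(add(add(SZ, SZ), mul(Z, add(SZ, SZ))), Z)))
  [11] S(S(add(add(S(add(Z, SZ)), mul(Z, add(SZ, SZ))), Z)))
  [12] S(S(add(S(add(add(Z, SZ), mul(Z, add(SZ, SZ)))), Z)))
  [13] S(S(S(add(add(add(Z, SZ), mul(Z, add(SZ, SZ))), Z))))
  [14] S(S(S(add(add(SZ, mul(Z, add(SZ, SZ))), Z))))
  [15] S(S(S(add(S(add(Z, mul(Z, add(SZ, SZ)))), Z))))
  [16] S(S(S(S(add(add(Z, mul(Z, add(SZ, SZ))), Z)))))
  [17] S(S(S(S(add(mul(Z, add(SZ, SZ)), Z)))))
  [18] S(S(S(S(add(Z, Z)))))
  [19] S^4(Z)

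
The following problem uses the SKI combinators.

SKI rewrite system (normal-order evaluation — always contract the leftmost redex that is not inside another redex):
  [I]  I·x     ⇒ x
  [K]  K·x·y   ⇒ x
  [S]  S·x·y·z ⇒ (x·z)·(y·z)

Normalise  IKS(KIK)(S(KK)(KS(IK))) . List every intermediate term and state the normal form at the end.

  start: IKS(KIK)(S(KK)(KS(IK)))
  [1] KS(KIK)(S(KK)(KS(IK)))
  [2] S(S(KK)(KS(IK)))
  [3] S(S(KK)S)

Answer: normal form = S(S(KK)S)  (in 3 steps)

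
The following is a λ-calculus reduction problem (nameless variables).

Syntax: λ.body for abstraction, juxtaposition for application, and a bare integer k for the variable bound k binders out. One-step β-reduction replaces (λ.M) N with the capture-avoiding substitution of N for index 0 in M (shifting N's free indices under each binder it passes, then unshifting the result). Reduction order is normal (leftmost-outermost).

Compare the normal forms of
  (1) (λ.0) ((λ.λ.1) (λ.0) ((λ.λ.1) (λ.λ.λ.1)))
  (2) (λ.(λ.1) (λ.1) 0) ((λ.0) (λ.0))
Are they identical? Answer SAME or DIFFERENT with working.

Answer: SAME — A ⇓ λ.0, B ⇓ λ.0

Reduction:
Term A:
  start: (λ.0) ((λ.λ.1) (λ.0) ((λ.λ.1) (λ.λ.λ.1)))
  →1  (λ.λ.1) (λ.0) ((λ.λ.1) (λ.λ.λ.1))
  →2  (λ.λ.0) ((λ.λ.1) (λ.λ.λ.1))
  →3  λ.0

Term B:
  start: (λ.(λ.1) (λ.1) 0) ((λ.0) (λ.0))
  →1  (λ.(λ.0) (λ.0)) (λ.(λ.0) (λ.0)) ((λ.0) (λ.0))
  →2  (λ.0) (λ.0) ((λ.0) (λ.0))
  →3  (λ.0) ((λ.0) (λ.0))
  →4  (λ.0) (λ.0)
  →5  λ.0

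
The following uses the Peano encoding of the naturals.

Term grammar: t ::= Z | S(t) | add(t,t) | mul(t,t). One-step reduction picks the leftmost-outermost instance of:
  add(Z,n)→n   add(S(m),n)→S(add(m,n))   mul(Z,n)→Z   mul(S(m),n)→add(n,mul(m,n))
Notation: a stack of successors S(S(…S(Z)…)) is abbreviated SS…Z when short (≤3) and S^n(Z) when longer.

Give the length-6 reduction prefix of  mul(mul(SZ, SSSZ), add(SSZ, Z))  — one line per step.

  start: mul(mul(SZ, SSSZ), add(SSZ, Z))
  →1  mul(add(SSSZ, mul(Z, SSSZ)), add(SSZ, Z))
  →2  mul(S(add(SSZ, mul(Z, SSSZ))), add(SSZ, Z))
  →3  add(add(SSZ, Z), mul(add(SSZ, mul(Z, SSSZ)), add(SSZ, Z)))
  →4  add(S(add(SZ, Z)), mul(add(SSZ, mul(Z, SSSZ)), add(SSZ, Z)))
  →5  S(add(add(SZ, Z), mul(add(SSZ, mul(Z, SSSZ)), add(SSZ, Z))))
  →6  S(add(S(add(Z, Z)), mul(add(SSZ, mul(Z, SSSZ)), add(SSZ, Z))))

Answer: after 6 steps: S(add(S(add(Z, Z)), mul(add(SSZ, mul(Z, SSSZ)), add(SSZ, Z))))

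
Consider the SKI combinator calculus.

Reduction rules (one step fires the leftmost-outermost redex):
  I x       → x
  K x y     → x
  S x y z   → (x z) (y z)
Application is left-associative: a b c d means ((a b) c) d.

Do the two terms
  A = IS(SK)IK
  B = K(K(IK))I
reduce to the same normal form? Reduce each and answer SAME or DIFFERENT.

Term A:
  start: IS(SK)IK
  →1  S(SK)IK
  →2  SKK(IK)
  →3  K(IK)(K(IK))
  →4  IK
  →5  K

Term B:
  start: K(K(IK))I
  →1  K(IK)
  →2  KK

Answer: DIFFERENT — A ⇓ K, B ⇓ KK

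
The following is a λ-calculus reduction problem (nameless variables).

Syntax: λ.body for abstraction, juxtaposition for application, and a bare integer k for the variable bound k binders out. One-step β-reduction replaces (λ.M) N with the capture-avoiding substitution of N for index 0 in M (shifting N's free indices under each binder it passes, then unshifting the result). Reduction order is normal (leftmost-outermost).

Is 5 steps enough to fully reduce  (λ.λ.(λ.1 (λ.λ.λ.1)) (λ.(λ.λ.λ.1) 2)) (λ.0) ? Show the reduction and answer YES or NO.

  start: (λ.λ.(λ.1 (λ.λ.λ.1)) (λ.(λ.λ.λ.1) 2)) (λ.0)
  →1  λ.(λ.1 (λ.λ.λ.1)) (λ.(λ.λ.λ.1) (λ.0))
  →2  λ.0 (λ.λ.λ.1)

Answer: YES — reaches normal form λ.0 (λ.λ.λ.1) in 2 ≤ 5 steps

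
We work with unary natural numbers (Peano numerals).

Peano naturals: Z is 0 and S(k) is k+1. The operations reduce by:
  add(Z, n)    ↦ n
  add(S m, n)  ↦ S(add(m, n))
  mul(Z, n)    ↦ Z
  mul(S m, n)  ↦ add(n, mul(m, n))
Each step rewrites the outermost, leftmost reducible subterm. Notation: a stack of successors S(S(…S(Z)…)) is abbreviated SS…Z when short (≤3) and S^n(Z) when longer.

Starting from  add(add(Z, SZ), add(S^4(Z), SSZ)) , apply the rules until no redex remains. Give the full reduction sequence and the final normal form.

  start: add(add(Z, SZ), add(S^4(Z), SSZ))
  [1] add(SZ, add(S^4(Z), SSZ))
  [2] S(add(Z, add(S^4(Z), SSZ)))
  [3] S(add(S^4(Z), SSZ))
  [4] S(S(add(SSSZ, SSZ)))
  [5] S(S(S(add(SSZ, SSZ))))
  [6] S(S(S(S(add(SZ, SSZ)))))
  [7] S(S(S(S(S(add(Z, SSZ))))))
  [8] S^7(Z)

Answer: normal form = S^7(Z)  (in 8 steps)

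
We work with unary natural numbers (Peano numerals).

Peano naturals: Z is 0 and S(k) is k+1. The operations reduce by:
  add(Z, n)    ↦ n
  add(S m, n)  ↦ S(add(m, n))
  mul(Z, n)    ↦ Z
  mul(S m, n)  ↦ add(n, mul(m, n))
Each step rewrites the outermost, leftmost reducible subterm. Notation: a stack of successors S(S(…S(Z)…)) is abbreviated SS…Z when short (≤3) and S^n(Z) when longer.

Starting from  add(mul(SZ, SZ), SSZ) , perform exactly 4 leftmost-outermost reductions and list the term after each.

  start: add(mul(SZ, SZ), SSZ)
  [1] add(add(SZ, mul(Z, SZ)), SSZ)
  [2] add(S(add(Z, mul(Z, SZ))), SSZ)
  [3] S(add(add(Z, mul(Z, SZ)), SSZ))
  [4] S(add(mul(Z, SZ), SSZ))

Answer: after 4 steps: S(add(mul(Z, SZ), SSZ))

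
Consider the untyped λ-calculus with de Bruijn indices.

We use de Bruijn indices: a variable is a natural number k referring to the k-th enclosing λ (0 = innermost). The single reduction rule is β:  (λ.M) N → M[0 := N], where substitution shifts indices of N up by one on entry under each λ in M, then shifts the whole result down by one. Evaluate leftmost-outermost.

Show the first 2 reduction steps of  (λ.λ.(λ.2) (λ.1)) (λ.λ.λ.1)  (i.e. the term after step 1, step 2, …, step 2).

  start: (λ.λ.(λ.2) (λ.1)) (λ.λ.λ.1)
  step 1: λ.(λ.λ.λ.λ.1) (λ.1)
  step 2: λ.λ.λ.λ.1

Answer: after 2 steps: λ.λ.λ.λ.1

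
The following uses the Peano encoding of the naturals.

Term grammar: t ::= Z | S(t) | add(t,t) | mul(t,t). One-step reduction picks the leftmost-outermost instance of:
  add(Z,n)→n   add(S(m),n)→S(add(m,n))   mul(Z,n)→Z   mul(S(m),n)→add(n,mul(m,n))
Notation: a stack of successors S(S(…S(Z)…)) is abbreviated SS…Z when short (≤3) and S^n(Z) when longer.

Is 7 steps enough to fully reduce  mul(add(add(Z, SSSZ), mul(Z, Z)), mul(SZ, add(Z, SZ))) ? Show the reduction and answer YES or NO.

Answer: NO — after 7 steps the term is S(add(add(Z, mul(Z, add(Z, SZ))), mul(add(SSZ, mul(Z, Z)), mul(SZ, add(Z, SZ))))), not yet normal

Reduction:
  start: mul(add(add(Z, SSSZ), mul(Z, Z)), mul(SZ, add(Z, SZ)))
  [1] mul(add(SSSZ, mul(Z, Z)), mul(SZ, add(Z, SZ)))
  [2] mul(S(add(SSZ, mul(Z, Z))), mul(SZ, add(Z, SZ)))
  [3] add(mul(SZ, add(Z, SZ)), mul(add(SSZ, mul(Z, Z)), mul(SZ, add(Z, SZ))))
  [4] add(add(add(Z, SZ), mul(Z, add(Z, SZ))), mul(add(SSZ, mul(Z, Z)), mul(SZ, add(Z, SZ))))
  [5] add(add(SZ, mul(Z, add(Z, SZ))), mul(add(SSZ, mul(Z, Z)), mul(SZ, add(Z, SZ))))
  [6] add(S(add(Z, mul(Z, add(Z, SZ)))), mul(add(SSZ, mul(Z, Z)), mul(SZ, add(Z, SZ))))
  [7] S(add(add(Z, mul(Z, add(Z, SZ))), mul(add(SSZ, mul(Z, Z)), mul(SZ, add(Z, SZ)))))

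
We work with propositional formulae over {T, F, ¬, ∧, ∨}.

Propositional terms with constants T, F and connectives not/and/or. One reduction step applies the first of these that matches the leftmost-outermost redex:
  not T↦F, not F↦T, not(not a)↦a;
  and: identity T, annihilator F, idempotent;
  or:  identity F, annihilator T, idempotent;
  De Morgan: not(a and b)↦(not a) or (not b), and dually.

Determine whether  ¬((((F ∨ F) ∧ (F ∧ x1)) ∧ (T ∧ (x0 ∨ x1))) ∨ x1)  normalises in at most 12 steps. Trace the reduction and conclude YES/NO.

  start: ¬((((F ∨ F) ∧ (F ∧ x1)) ∧ (T ∧ (x0 ∨ x1))) ∨ x1)
  →1  ¬(((F ∨ F) ∧ (F ∧ x1)) ∧ (T ∧ (x0 ∨ x1))) ∧ ¬x1
  →2  (¬((F ∨ F) ∧ (F ∧ x1)) ∨ ¬(T ∧ (x0 ∨ x1))) ∧ ¬x1
  →3  ((¬(F ∨ F) ∨ ¬(F ∧ x1)) ∨ ¬(T ∧ (x0 ∨ x1))) ∧ ¬x1
  →4  (((¬F ∧ ¬F) ∨ ¬(F ∧ x1)) ∨ ¬(T ∧ (x0 ∨ x1))) ∧ ¬x1
  →5  ((¬F ∨ ¬(F ∧ x1)) ∨ ¬(T ∧ (x0 ∨ x1))) ∧ ¬x1
  →6  ((T ∨ ¬(F ∧ x1)) ∨ ¬(T ∧ (x0 ∨ x1))) ∧ ¬x1
  →7  (T ∨ ¬(T ∧ (x0 ∨ x1))) ∧ ¬x1
  →8  T ∧ ¬x1
  →9  ¬x1

Answer: YES — reaches normal form ¬x1 in 9 ≤ 12 steps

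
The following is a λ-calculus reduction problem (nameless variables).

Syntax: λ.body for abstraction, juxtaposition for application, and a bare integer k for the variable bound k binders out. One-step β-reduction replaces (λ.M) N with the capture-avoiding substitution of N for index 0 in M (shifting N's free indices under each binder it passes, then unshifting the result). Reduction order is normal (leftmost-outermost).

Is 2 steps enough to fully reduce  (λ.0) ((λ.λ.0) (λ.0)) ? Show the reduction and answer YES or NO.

  start: (λ.0) ((λ.λ.0) (λ.0))
  [1] (λ.λ.0) (λ.0)
  [2] λ.0

Answer: YES — reaches normal form λ.0 in 2 ≤ 2 steps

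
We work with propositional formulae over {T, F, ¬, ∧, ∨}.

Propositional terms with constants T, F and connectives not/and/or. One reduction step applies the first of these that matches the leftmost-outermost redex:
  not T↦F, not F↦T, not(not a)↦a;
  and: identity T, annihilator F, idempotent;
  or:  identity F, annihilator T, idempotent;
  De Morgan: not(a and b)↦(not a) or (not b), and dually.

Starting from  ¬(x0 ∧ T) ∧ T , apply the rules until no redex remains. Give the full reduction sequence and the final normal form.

  start: ¬(x0 ∧ T) ∧ T
  →1  ¬(x0 ∧ T)
  →2  ¬x0 ∨ ¬T
  →3  ¬x0 ∨ F
  →4  ¬x0

Answer: normal form = ¬x0  (in 4 steps)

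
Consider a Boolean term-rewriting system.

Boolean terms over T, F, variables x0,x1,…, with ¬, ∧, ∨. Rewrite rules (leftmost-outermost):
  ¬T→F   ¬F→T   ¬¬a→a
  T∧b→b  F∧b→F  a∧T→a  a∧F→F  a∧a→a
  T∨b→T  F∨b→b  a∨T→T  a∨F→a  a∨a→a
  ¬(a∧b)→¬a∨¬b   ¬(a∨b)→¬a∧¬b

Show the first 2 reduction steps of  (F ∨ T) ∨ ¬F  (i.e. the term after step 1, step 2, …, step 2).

  start: (F ∨ T) ∨ ¬F
  [1] T ∨ ¬F
  [2] T

Answer: after 2 steps: T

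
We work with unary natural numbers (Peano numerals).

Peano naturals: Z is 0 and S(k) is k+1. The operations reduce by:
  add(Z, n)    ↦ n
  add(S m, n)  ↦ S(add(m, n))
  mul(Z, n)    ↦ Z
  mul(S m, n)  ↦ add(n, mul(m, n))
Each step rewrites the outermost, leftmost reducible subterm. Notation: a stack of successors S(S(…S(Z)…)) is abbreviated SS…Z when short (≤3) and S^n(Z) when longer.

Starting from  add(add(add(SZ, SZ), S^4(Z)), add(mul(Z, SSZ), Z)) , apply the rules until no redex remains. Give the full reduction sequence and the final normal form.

  start: add(add(add(SZ, SZ), S^4(Z)), add(mul(Z, SSZ), Z))
  [1] add(add(S(add(Z, SZ)), S^4(Z)), add(mul(Z, SSZ), Z))
  [2] add(S(add(add(Z, SZ), S^4(Z))), add(mul(Z, SSZ), Z))
  [3] S(add(add(add(Z, SZ), S^4(Z)), add(mul(Z, SSZ), Z)))
  [4] S(add(add(SZ, S^4(Z)), add(mul(Z, SSZ), Z)))
  [5] S(add(S(add(Z, S^4(Z))), add(mul(Z, SSZ), Z)))
  [6] S(S(add(add(Z, S^4(Z)), add(mul(Z, SSZ), Z))))
  [7] S(S(add(S^4(Z), add(mul(Z, SSZ), Z))))
  [8] S(S(S(add(SSSZ, add(mul(Z, SSZ), Z)))))
  [9] S(S(S(S(add(SSZ, add(mul(Z, SSZ), Z))))))
  [10] S(S(S(S(S(add(SZ, add(mul(Z, SSZ), Z)))))))
  [11] S(S(S(S(S(S(add(Z, add(mul(Z, SSZ), Z))))))))
  [12] S(S(S(S(S(S(add(mul(Z, SSZ), Z)))))))
  [13] S(S(S(S(S(S(add(Z, Z)))))))
  [14] S^6(Z)

Answer: normal form = S^6(Z)  (in 14 steps)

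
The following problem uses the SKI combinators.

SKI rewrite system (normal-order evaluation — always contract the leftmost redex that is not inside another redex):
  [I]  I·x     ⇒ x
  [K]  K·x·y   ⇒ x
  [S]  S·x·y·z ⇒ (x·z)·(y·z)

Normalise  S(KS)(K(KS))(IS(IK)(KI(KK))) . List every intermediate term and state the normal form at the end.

  start: S(KS)(K(KS))(IS(IK)(KI(KK)))
  →1  KS(IS(IK)(KI(KK)))(K(KS)(IS(IK)(KI(KK))))
  →2  S(K(KS)(IS(IK)(KI(KK))))
  →3  S(KS)

Answer: normal form = S(KS)  (in 3 steps)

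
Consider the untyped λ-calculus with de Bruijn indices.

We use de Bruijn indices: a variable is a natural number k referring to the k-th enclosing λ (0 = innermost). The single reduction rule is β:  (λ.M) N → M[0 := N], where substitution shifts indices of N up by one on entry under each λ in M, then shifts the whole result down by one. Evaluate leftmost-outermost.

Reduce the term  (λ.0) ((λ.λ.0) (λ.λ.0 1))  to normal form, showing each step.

  start: (λ.0) ((λ.λ.0) (λ.λ.0 1))
  [1] (λ.λ.0) (λ.λ.0 1)
  [2] λ.0

Answer: normal form = λ.0  (in 2 steps)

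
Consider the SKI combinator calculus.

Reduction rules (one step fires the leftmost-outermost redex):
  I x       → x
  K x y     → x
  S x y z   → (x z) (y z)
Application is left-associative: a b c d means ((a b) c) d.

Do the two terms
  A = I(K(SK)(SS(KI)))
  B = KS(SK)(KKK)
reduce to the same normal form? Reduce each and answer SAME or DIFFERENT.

Answer: SAME — A ⇓ SK, B ⇓ SK

Derivation:
Term A:
  start: I(K(SK)(SS(KI)))
  step 1: K(SK)(SS(KI))
  step 2: SK

Term B:
  start: KS(SK)(KKK)
  step 1: S(KKK)
  step 2: SK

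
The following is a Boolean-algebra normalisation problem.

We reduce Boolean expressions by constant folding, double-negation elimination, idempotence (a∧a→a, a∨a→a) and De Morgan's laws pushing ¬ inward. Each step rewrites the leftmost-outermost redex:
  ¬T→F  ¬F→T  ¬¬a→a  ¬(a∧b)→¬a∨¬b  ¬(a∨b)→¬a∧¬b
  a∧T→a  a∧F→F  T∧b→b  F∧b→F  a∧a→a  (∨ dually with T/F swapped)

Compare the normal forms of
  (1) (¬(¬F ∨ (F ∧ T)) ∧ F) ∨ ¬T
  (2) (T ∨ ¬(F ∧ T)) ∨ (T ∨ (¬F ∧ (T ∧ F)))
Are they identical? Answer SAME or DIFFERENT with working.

Answer: DIFFERENT — A ⇓ F, B ⇓ T

Working:
Term A:
  start: (¬(¬F ∨ (F ∧ T)) ∧ F) ∨ ¬T
  [1] F ∨ ¬T
  [2] ¬T
  [3] F

Term B:
  start: (T ∨ ¬(F ∧ T)) ∨ (T ∨ (¬F ∧ (T ∧ F)))
  [1] T ∨ (T ∨ (¬F ∧ (T ∧ F)))
  [2] T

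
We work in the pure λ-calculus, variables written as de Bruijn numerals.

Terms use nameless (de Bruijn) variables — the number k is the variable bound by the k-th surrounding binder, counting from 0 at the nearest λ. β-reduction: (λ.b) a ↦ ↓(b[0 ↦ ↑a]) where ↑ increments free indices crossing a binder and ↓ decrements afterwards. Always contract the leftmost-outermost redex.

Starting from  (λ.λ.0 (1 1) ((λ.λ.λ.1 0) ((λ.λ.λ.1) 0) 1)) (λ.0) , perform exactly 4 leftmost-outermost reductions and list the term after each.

Answer: after 4 steps: λ.0 (λ.0) (λ.(λ.0) 0)

Working:
  start: (λ.λ.0 (1 1) ((λ.λ.λ.1 0) ((λ.λ.λ.1) 0) 1)) (λ.0)
  →1  λ.0 ((λ.0) (λ.0)) ((λ.λ.λ.1 0) ((λ.λ.λ.1) 0) (λ.0))
  →2  λ.0 (λ.0) ((λ.λ.λ.1 0) ((λ.λ.λ.1) 0) (λ.0))
  →3  λ.0 (λ.0) ((λ.λ.1 0) (λ.0))
  →4  λ.0 (λ.0) (λ.(λ.0) 0)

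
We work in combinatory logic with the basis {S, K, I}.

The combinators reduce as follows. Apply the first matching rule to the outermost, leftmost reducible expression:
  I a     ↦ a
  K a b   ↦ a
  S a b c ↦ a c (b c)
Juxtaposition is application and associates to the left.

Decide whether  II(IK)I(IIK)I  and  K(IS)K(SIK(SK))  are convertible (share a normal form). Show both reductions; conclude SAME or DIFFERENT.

Answer: DIFFERENT — A ⇓ I, B ⇓ S(SK(K(SK)))

Working:
Term A:
  start: II(IK)I(IIK)I
  step 1: I(IK)I(IIK)I
  step 2: IKI(IIK)I
  step 3: KI(IIK)I
  step 4: II
  step 5: I

Term B:
  start: K(IS)K(SIK(SK))
  step 1: IS(SIK(SK))
  step 2: S(SIK(SK))
  step 3: S(I(SK)(K(SK)))
  step 4: S(SK(K(SK)))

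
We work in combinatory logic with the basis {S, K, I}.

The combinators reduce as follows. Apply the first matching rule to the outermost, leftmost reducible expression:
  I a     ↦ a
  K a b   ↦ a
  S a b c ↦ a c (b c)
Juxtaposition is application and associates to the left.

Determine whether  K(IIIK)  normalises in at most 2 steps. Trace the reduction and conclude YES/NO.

Answer: NO — after 2 steps the term is K(IK), not yet normal

Reduction:
  start: K(IIIK)
  →1  K(IIK)
  →2  K(IK)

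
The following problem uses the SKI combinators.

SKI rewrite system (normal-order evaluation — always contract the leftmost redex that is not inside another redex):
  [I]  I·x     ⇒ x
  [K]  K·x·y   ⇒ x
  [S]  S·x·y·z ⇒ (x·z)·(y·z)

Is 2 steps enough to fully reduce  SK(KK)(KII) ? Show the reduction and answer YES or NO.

  start: SK(KK)(KII)
  [1] K(KII)(KK(KII))
  [2] KII

Answer: NO — after 2 steps the term is KII, not yet normal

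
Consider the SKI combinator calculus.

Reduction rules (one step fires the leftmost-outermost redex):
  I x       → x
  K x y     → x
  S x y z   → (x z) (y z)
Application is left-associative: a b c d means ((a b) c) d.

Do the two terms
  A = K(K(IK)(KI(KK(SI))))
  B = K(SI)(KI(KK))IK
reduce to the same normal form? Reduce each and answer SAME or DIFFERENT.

Answer: SAME — A ⇓ KK, B ⇓ KK

Derivation:
Term A:
  start: K(K(IK)(KI(KK(SI))))
  [1] K(IK)
  [2] KK

Term B:
  start: K(SI)(KI(KK))IK
  [1] SIIK
  [2] IK(IK)
  [3] K(IK)
  [4] KK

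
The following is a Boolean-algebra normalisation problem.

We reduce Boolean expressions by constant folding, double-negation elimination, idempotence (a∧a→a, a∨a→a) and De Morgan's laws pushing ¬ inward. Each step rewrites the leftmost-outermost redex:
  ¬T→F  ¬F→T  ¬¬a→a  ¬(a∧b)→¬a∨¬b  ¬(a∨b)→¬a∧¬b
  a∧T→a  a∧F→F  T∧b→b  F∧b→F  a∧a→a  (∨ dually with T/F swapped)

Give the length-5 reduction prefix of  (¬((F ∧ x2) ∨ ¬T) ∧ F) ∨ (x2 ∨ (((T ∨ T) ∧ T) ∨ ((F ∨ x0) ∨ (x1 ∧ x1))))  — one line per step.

  start: (¬((F ∧ x2) ∨ ¬T) ∧ F) ∨ (x2 ∨ (((T ∨ T) ∧ T) ∨ ((F ∨ x0) ∨ (x1 ∧ x1))))
  →1  F ∨ (x2 ∨ (((T ∨ T) ∧ T) ∨ ((F ∨ x0) ∨ (x1 ∧ x1))))
  →2  x2 ∨ (((T ∨ T) ∧ T) ∨ ((F ∨ x0) ∨ (x1 ∧ x1)))
  →3  x2 ∨ ((T ∨ T) ∨ ((F ∨ x0) ∨ (x1 ∧ x1)))
  →4  x2 ∨ (T ∨ ((F ∨ x0) ∨ (x1 ∧ x1)))
  →5  x2 ∨ T

Answer: after 5 steps: x2 ∨ T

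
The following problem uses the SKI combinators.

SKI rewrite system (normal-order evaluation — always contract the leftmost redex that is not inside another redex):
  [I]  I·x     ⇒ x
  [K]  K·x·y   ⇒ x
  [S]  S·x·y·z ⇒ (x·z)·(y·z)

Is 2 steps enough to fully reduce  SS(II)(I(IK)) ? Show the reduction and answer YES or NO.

  start: SS(II)(I(IK))
  →1  S(I(IK))(II(I(IK)))
  →2  S(IK)(II(I(IK)))

Answer: NO — after 2 steps the term is S(IK)(II(I(IK))), not yet normal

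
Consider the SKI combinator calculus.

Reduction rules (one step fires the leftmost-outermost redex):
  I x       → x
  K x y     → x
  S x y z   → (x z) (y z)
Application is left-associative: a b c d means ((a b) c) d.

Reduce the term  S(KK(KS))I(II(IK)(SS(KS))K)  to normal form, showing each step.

  start: S(KK(KS))I(II(IK)(SS(KS))K)
  [1] KK(KS)(II(IK)(SS(KS))K)(I(II(IK)(SS(KS))K))
  [2] K(II(IK)(SS(KS))K)(I(II(IK)(SS(KS))K))
  [3] II(IK)(SS(KS))K
  [4] I(IK)(SS(KS))K
  [5] IK(SS(KS))K
  [6] K(SS(KS))K
  [7] SS(KS)

Answer: normal form = SS(KS)  (in 7 steps)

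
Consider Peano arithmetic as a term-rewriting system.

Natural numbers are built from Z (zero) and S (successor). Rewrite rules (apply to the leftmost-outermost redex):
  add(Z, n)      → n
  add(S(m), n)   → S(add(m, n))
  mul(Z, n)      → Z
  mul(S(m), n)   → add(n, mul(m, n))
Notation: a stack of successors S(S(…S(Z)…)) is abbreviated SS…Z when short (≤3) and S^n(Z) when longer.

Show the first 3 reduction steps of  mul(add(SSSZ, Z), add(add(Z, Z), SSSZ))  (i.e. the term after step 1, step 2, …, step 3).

Answer: after 3 steps: add(add(Z, SSSZ), mul(add(SSZ, Z), add(add(Z, Z), SSSZ)))

Reduction:
  start: mul(add(SSSZ, Z), add(add(Z, Z), SSSZ))
  [1] mul(S(add(SSZ, Z)), add(add(Z, Z), SSSZ))
  [2] add(add(add(Z, Z), SSSZ), mul(add(SSZ, Z), add(add(Z, Z), SSSZ)))
  [3] add(add(Z, SSSZ), mul(add(SSZ, Z), add(add(Z, Z), SSSZ)))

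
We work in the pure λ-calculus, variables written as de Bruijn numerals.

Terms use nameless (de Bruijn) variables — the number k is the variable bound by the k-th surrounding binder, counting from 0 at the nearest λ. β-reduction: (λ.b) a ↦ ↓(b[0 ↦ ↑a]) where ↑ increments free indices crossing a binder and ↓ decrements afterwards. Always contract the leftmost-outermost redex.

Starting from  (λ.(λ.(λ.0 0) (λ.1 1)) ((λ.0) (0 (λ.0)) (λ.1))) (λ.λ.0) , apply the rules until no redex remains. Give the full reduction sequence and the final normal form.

Answer: normal form = λ.λ.0  (in 8 steps)

Reduction:
  start: (λ.(λ.(λ.0 0) (λ.1 1)) ((λ.0) (0 (λ.0)) (λ.1))) (λ.λ.0)
  step 1: (λ.(λ.0 0) (λ.1 1)) ((λ.0) ((λ.λ.0) (λ.0)) (λ.λ.λ.0))
  step 2: (λ.0 0) (λ.(λ.0) ((λ.λ.0) (λ.0)) (λ.λ.λ.0) ((λ.0) ((λ.λ.0) (λ.0)) (λ.λ.λ.0)))
  step 3: (λ.(λ.0) ((λ.λ.0) (λ.0)) (λ.λ.λ.0) ((λ.0) ((λ.λ.0) (λ.0)) (λ.λ.λ.0))) (λ.(λ.0) ((λ.λ.0) (λ.0)) (λ.λ.λ.0) ((λ.0) ((λ.λ.0) (λ.0)) (λ.λ.λ.0)))
  step 4: (λ.0) ((λ.λ.0) (λ.0)) (λ.λ.λ.0) ((λ.0) ((λ.λ.0) (λ.0)) (λ.λ.λ.0))
  step 5: (λ.λ.0) (λ.0) (λ.λ.λ.0) ((λ.0) ((λ.λ.0) (λ.0)) (λ.λ.λ.0))
  step 6: (λ.0) (λ.λ.λ.0) ((λ.0) ((λ.λ.0) (λ.0)) (λ.λ.λ.0))
  step 7: (λ.λ.λ.0) ((λ.0) ((λ.λ.0) (λ.0)) (λ.λ.λ.0))
  step 8: λ.λ.0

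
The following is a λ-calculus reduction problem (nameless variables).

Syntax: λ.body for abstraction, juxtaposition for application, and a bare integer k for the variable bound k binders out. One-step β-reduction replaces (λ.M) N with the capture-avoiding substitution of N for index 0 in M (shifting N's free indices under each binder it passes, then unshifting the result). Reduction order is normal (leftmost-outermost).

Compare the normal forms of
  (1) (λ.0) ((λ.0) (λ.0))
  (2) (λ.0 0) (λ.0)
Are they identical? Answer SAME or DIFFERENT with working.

Term A:
  start: (λ.0) ((λ.0) (λ.0))
  step 1: (λ.0) (λ.0)
  step 2: λ.0

Term B:
  start: (λ.0 0) (λ.0)
  step 1: (λ.0) (λ.0)
  step 2: λ.0

Answer: SAME — A ⇓ λ.0, B ⇓ λ.0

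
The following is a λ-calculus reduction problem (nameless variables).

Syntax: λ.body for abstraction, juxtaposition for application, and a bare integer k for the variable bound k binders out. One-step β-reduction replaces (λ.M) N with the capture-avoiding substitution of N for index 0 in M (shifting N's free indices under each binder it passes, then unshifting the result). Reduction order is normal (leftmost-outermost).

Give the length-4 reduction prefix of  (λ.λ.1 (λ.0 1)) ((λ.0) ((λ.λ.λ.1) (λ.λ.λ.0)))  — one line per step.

Answer: after 4 steps: λ.λ.λ.0 2

Derivation:
  start: (λ.λ.1 (λ.0 1)) ((λ.0) ((λ.λ.λ.1) (λ.λ.λ.0)))
  →1  λ.(λ.0) ((λ.λ.λ.1) (λ.λ.λ.0)) (λ.0 1)
  →2  λ.(λ.λ.λ.1) (λ.λ.λ.0) (λ.0 1)
  →3  λ.(λ.λ.1) (λ.0 1)
  →4  λ.λ.λ.0 2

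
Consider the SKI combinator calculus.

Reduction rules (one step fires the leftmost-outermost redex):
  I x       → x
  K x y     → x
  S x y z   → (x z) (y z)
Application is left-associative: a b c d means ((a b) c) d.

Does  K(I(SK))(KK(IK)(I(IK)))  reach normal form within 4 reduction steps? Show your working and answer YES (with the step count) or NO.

  start: K(I(SK))(KK(IK)(I(IK)))
  step 1: I(SK)
  step 2: SK

Answer: YES — reaches normal form SK in 2 ≤ 4 steps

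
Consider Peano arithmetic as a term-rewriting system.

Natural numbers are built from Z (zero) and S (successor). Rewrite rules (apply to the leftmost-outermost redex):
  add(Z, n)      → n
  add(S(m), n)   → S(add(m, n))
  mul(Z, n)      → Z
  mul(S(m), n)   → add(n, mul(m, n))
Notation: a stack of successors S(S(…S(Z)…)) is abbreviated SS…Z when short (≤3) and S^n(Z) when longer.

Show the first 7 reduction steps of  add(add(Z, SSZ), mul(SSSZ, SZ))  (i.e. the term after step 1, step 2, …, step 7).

Answer: after 7 steps: S(S(S(mul(SSZ, SZ))))

Derivation:
  start: add(add(Z, SSZ), mul(SSSZ, SZ))
  [1] add(SSZ, mul(SSSZ, SZ))
  [2] S(add(SZ, mul(SSSZ, SZ)))
  [3] S(S(add(Z, mul(SSSZ, SZ))))
  [4] S(S(mul(SSSZ, SZ)))
  [5] S(S(add(SZ, mul(SSZ, SZ))))
  [6] S(S(S(add(Z, mul(SSZ, SZ)))))
  [7] S(S(S(mul(SSZ, SZ))))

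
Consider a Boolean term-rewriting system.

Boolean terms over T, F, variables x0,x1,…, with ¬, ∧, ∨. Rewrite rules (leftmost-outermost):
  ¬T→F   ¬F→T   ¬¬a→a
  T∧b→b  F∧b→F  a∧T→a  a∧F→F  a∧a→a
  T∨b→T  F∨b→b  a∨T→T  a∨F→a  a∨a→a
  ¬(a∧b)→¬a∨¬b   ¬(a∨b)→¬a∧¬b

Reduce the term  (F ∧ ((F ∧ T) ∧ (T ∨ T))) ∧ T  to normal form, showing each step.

  start: (F ∧ ((F ∧ T) ∧ (T ∨ T))) ∧ T
  [1] F ∧ ((F ∧ T) ∧ (T ∨ T))
  [2] F

Answer: normal form = F  (in 2 steps)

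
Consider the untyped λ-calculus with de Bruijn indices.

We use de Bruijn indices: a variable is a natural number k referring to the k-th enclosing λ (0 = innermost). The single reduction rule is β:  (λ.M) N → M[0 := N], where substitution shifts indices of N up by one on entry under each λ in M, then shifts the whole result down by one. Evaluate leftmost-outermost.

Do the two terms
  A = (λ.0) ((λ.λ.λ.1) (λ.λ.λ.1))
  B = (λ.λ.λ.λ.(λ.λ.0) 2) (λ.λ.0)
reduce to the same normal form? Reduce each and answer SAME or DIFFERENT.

Answer: DIFFERENT — A ⇓ λ.λ.1, B ⇓ λ.λ.λ.λ.0

Reduction:
Term A:
  start: (λ.0) ((λ.λ.λ.1) (λ.λ.λ.1))
  [1] (λ.λ.λ.1) (λ.λ.λ.1)
  [2] λ.λ.1

Term B:
  start: (λ.λ.λ.λ.(λ.λ.0) 2) (λ.λ.0)
  [1] λ.λ.λ.(λ.λ.0) 2
  [2] λ.λ.λ.λ.0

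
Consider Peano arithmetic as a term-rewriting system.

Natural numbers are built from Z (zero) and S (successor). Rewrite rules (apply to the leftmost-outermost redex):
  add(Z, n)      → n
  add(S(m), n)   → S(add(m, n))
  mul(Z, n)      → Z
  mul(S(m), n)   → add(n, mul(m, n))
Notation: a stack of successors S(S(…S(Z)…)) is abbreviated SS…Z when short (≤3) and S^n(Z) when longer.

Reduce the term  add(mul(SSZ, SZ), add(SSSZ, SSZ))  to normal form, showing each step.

  start: add(mul(SSZ, SZ), add(SSSZ, SSZ))
  step 1: add(add(SZ, mul(SZ, SZ)), add(SSSZ, SSZ))
  step 2: add(S(add(Z, mul(SZ, SZ))), add(SSSZ, SSZ))
  step 3: S(add(add(Z, mul(SZ, SZ)), add(SSSZ, SSZ)))
  step 4: S(add(mul(SZ, SZ), add(SSSZ, SSZ)))
  step 5: S(add(add(SZ, mul(Z, SZ)), add(SSSZ, SSZ)))
  step 6: S(add(S(add(Z, mul(Z, SZ))), add(SSSZ, SSZ)))
  step 7: S(S(add(add(Z, mul(Z, SZ)), add(SSSZ, SSZ))))
  step 8: S(S(add(mul(Z, SZ), add(SSSZ, SSZ))))
  step 9: S(S(add(Z, add(SSSZ, SSZ))))
  step 10: S(S(add(SSSZ, SSZ)))
  step 11: S(S(S(add(SSZ, SSZ))))
  step 12: S(S(S(S(add(SZ, SSZ)))))
  step 13: S(S(S(S(S(add(Z, SSZ))))))
  step 14: S^7(Z)

Answer: normal form = S^7(Z)  (in 14 steps)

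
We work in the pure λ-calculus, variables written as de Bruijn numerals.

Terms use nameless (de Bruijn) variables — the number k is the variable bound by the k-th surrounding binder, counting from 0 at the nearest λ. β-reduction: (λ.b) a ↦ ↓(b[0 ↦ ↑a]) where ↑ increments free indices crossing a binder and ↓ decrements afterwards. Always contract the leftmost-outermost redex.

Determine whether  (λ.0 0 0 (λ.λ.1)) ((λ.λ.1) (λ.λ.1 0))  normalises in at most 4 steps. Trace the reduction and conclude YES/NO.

Answer: NO — after 4 steps the term is (λ.(λ.λ.1) (λ.λ.1 0) 0) (λ.λ.1), not yet normal

Derivation:
  start: (λ.0 0 0 (λ.λ.1)) ((λ.λ.1) (λ.λ.1 0))
  →1  (λ.λ.1) (λ.λ.1 0) ((λ.λ.1) (λ.λ.1 0)) ((λ.λ.1) (λ.λ.1 0)) (λ.λ.1)
  →2  (λ.λ.λ.1 0) ((λ.λ.1) (λ.λ.1 0)) ((λ.λ.1) (λ.λ.1 0)) (λ.λ.1)
  →3  (λ.λ.1 0) ((λ.λ.1) (λ.λ.1 0)) (λ.λ.1)
  →4  (λ.(λ.λ.1) (λ.λ.1 0) 0) (λ.λ.1)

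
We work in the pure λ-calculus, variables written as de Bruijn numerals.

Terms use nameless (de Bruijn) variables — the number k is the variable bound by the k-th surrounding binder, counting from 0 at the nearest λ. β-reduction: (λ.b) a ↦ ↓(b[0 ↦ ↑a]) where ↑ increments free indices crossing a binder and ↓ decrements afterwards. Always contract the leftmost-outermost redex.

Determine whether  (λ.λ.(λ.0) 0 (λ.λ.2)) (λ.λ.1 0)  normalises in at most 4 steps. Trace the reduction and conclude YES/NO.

Answer: YES — reaches normal form λ.0 (λ.λ.2) in 2 ≤ 4 steps

Reduction:
  start: (λ.λ.(λ.0) 0 (λ.λ.2)) (λ.λ.1 0)
  →1  λ.(λ.0) 0 (λ.λ.2)
  →2  λ.0 (λ.λ.2)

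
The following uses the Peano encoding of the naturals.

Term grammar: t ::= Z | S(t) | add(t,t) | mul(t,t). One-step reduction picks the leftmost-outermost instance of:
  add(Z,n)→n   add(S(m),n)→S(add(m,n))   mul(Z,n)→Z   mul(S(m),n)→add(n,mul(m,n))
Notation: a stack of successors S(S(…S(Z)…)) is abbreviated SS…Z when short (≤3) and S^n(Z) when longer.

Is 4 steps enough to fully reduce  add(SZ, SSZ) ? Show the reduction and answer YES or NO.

  start: add(SZ, SSZ)
  step 1: S(add(Z, SSZ))
  step 2: SSSZ

Answer: YES — reaches normal form SSSZ in 2 ≤ 4 steps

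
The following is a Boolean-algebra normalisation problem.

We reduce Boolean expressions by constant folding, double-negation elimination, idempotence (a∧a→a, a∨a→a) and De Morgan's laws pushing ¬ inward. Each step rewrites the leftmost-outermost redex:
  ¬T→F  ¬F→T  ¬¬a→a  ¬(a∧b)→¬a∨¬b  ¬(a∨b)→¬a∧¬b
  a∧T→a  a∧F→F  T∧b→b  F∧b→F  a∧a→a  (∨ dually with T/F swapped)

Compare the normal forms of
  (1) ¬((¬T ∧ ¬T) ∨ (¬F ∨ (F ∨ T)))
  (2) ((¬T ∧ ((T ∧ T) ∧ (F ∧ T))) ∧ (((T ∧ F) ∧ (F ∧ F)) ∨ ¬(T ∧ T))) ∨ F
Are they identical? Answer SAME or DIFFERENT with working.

Answer: SAME — A ⇓ F, B ⇓ F

Working:
Term A:
  start: ¬((¬T ∧ ¬T) ∨ (¬F ∨ (F ∨ T)))
  →1  ¬(¬T ∧ ¬T) ∧ ¬(¬F ∨ (F ∨ T))
  →2  (¬¬T ∨ ¬¬T) ∧ ¬(¬F ∨ (F ∨ T))
  →3  ¬¬T ∧ ¬(¬F ∨ (F ∨ T))
  →4  T ∧ ¬(¬F ∨ (F ∨ T))
  →5  ¬(¬F ∨ (F ∨ T))
  →6  ¬¬F ∧ ¬(F ∨ T)
  →7  F ∧ ¬(F ∨ T)
  →8  F

Term B:
  start: ((¬T ∧ ((T ∧ T) ∧ (F ∧ T))) ∧ (((T ∧ F) ∧ (F ∧ F)) ∨ ¬(T ∧ T))) ∨ F
  →1  (¬T ∧ ((T ∧ T) ∧ (F ∧ T))) ∧ (((T ∧ F) ∧ (F ∧ F)) ∨ ¬(T ∧ T))
  →2  (F ∧ ((T ∧ T) ∧ (F ∧ T))) ∧ (((T ∧ F) ∧ (F ∧ F)) ∨ ¬(T ∧ T))
  →3  F ∧ (((T ∧ F) ∧ (F ∧ F)) ∨ ¬(T ∧ T))
  →4  F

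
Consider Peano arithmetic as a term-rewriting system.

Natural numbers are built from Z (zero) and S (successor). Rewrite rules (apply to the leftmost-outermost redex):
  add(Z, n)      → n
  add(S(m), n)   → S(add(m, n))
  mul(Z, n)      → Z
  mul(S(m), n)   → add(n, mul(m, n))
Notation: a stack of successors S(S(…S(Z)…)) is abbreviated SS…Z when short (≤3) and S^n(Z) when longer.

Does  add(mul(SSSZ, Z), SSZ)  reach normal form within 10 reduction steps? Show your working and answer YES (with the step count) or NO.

Answer: YES — reaches normal form SSZ in 8 ≤ 10 steps

Working:
  start: add(mul(SSSZ, Z), SSZ)
  step 1: add(add(Z, mul(SSZ, Z)), SSZ)
  step 2: add(mul(SSZ, Z), SSZ)
  step 3: add(add(Z, mul(SZ, Z)), SSZ)
  step 4: add(mul(SZ, Z), SSZ)
  step 5: add(add(Z, mul(Z, Z)), SSZ)
  step 6: add(mul(Z, Z), SSZ)
  step 7: add(Z, SSZ)
  step 8: SSZ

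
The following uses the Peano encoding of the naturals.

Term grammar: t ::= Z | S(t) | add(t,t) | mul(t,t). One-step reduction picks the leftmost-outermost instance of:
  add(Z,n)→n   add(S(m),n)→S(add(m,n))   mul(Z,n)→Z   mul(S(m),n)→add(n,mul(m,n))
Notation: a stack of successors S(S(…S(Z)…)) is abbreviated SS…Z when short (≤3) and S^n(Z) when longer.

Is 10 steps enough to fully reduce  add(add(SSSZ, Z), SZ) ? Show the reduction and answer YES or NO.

Answer: YES — reaches normal form S^4(Z) in 8 ≤ 10 steps

Reduction:
  start: add(add(SSSZ, Z), SZ)
  [1] add(S(add(SSZ, Z)), SZ)
  [2] S(add(add(SSZ, Z), SZ))
  [3] S(add(S(add(SZ, Z)), SZ))
  [4] S(S(add(add(SZ, Z), SZ)))
  [5] S(S(add(S(add(Z, Z)), SZ)))
  [6] S(S(S(add(add(Z, Z), SZ))))
  [7] S(S(S(add(Z, SZ))))
  [8] S^4(Z)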